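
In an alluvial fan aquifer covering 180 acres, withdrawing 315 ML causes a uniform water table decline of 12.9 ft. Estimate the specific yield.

Sy ≈ 0.11

A = 180 acres = 7.284 × 10^5 m²
Δh = 12.9 ft = 3.932 m
ΔV = 315 ML = 3.15 × 10^5 m³
Sy = ΔV / (A × Δh) = 3.15 × 10^5 m³ / (7.284 × 10^5 m² × 3.932 m) = 0.11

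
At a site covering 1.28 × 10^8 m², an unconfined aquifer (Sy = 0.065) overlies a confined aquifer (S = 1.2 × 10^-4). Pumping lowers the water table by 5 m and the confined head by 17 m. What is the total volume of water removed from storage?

ΔV ≈ 4.19 × 10^7 m³

Unconfined: ΔV_u = Sy × A × Δh_u = 0.065 × 1.28 × 10^8 × 5 = 4.16 × 10^7 m³
Confined: ΔV_c = S × A × Δh_c = 1.2 × 10^-4 × 1.28 × 10^8 × 17 = 2.611 × 10^5 m³
Total ΔV = 4.16 × 10^7 + 2.611 × 10^5 = 4.186 × 10^7 m³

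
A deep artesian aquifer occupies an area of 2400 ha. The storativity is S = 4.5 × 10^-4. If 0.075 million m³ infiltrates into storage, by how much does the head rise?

A = 2400 ha = 2.4 × 10^7 m²
ΔV = 0.075 million m³ = 75000 m³
Δh = ΔV / (S × A) = 75000 m³ / (4.5 × 10^-4 × 2.4 × 10^7 m²) = 6.944 m

Δh ≈ 6.94 m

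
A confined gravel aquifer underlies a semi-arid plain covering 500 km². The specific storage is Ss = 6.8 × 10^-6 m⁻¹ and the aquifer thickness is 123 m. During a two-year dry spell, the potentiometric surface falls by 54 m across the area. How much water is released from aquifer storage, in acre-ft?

S = Ss × b = 6.8 × 10^-6 m⁻¹ × 123 m = 8.364 × 10^-4
A = 500 km² = 5 × 10^8 m²
ΔV = S × A × Δh = 8.364 × 10^-4 × 5 × 10^8 m² × 54 m = 2.258 × 10^7 m³
ΔV = 2.258 × 10^7 m³ = 18310 acre-ft

ΔV ≈ 18300 acre-ft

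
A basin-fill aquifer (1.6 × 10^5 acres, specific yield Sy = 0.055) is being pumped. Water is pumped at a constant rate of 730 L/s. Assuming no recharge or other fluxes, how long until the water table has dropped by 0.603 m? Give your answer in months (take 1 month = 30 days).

t ≈ 11.3 months

A = 1.6 × 10^5 acres = 6.475 × 10^8 m²
ΔV = Sy × A × Δh = 0.055 × 6.475 × 10^8 × 0.603 = 2.147 × 10^7 m³
Q = 730 L/s = 63070 m³/d
t = ΔV / Q = 2.147 × 10^7 m³ / 63070 m³/d = 340.5 d
t = 340.5 d ≈ 11.35 months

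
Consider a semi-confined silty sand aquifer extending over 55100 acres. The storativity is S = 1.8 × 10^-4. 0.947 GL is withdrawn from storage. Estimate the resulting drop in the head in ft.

Δh ≈ 77.4 ft

A = 55100 acres = 2.23 × 10^8 m²
ΔV = 0.947 GL = 9.47 × 10^5 m³
Δh = ΔV / (S × A) = 9.47 × 10^5 m³ / (1.8 × 10^-4 × 2.23 × 10^8 m²) = 23.59 m
Δh = 23.59 m = 77.41 ft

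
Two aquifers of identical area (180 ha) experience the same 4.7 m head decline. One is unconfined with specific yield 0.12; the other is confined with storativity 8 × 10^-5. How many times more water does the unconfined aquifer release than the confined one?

A = 180 ha = 1.8 × 10^6 m²
Unconfined: ΔV_u = Sy × A × Δh = 0.12 × 1.8 × 10^6 × 4.7 = 1.015 × 10^6 m³
Confined: ΔV_c = S × A × Δh = 8 × 10^-5 × 1.8 × 10^6 × 4.7 = 676.8 m³
Ratio = ΔV_u / ΔV_c = Sy / S = 0.12 / 8 × 10^-5 = 1500

ΔV_u / ΔV_c ≈ 1500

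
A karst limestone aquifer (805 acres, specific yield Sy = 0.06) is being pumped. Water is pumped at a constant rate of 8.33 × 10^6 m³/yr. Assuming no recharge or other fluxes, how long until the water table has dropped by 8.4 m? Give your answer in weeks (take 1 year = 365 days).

A = 805 acres = 3.258 × 10^6 m²
ΔV = Sy × A × Δh = 0.06 × 3.258 × 10^6 × 8.4 = 1.642 × 10^6 m³
Q = 8.33 × 10^6 m³/yr = 22820 m³/d
t = ΔV / Q = 1.642 × 10^6 m³ / 22820 m³/d = 71.94 d
t = 71.94 d ≈ 10.28 weeks

t ≈ 10.3 weeks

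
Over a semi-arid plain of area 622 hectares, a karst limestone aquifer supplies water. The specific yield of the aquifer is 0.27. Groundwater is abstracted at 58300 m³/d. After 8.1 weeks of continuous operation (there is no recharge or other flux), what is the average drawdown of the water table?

Δh ≈ 1.97 m

A = 622 hectares = 6.22 × 10^6 m²
t = 8.1 weeks = 56.7 d
ΔV = Q × t = 58300 m³/d × 56.7 d = 3.306 × 10^6 m³
Δh = ΔV / (Sy × A) = 3.306 × 10^6 / (0.27 × 6.22 × 10^6) = 1.968 m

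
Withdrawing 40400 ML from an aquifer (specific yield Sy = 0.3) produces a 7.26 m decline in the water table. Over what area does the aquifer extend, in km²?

ΔV = 40400 ML = 4.04 × 10^7 m³
A = ΔV / (Sy × Δh) = 4.04 × 10^7 / (0.3 × 7.26) = 1.855 × 10^7 m²
A = 1.855 × 10^7 m² = 18.55 km²

A ≈ 18.5 km²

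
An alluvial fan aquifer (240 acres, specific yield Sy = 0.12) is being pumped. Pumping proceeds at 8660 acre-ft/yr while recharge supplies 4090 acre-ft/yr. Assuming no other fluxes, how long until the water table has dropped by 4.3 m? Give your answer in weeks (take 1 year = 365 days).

t ≈ 4.64 weeks

A = 240 acres = 9.712 × 10^5 m²
ΔV = Sy × A × Δh = 0.12 × 9.712 × 10^5 × 4.3 = 5.012 × 10^5 m³
Net withdrawal = 8660 − 4090 = 4570 acre-ft/yr = 15440 m³/d
t = ΔV / Q = 5.012 × 10^5 m³ / 15440 m³/d = 32.45 d
t = 32.45 d ≈ 4.636 weeks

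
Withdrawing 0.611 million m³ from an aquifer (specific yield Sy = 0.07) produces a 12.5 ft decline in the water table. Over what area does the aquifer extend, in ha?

Δh = 12.5 ft = 3.81 m
ΔV = 0.611 million m³ = 6.11 × 10^5 m³
A = ΔV / (Sy × Δh) = 6.11 × 10^5 / (0.07 × 3.81) = 2.291 × 10^6 m²
A = 2.291 × 10^6 m² = 229.1 ha

A ≈ 229 ha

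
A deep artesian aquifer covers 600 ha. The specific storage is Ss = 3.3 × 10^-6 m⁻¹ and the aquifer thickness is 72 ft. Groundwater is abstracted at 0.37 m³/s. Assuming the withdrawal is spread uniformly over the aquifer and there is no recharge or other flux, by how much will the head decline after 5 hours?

b = 72 ft = 21.95 m
S = Ss × b = 3.3 × 10^-6 m⁻¹ × 21.95 m = 7.242 × 10^-5
A = 600 ha = 6 × 10^6 m²
Q = 0.37 m³/s = 31970 m³/d
t = 5 hours = 0.2083 d
ΔV = Q × t = 31970 m³/d × 0.2083 d = 6660 m³
Δh = ΔV / (S × A) = 6660 / (7.242 × 10^-5 × 6 × 10^6) = 15.33 m

Δh ≈ 15.3 m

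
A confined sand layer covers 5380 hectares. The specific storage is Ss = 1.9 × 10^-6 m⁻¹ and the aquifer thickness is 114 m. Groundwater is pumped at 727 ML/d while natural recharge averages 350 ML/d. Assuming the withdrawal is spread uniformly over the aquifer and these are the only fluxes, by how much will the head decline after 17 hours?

Δh ≈ 22.9 m

S = Ss × b = 1.9 × 10^-6 m⁻¹ × 114 m = 2.166 × 10^-4
A = 5380 hectares = 5.38 × 10^7 m²
Net abstraction = 727 − 350 = 377 ML/d
Q_net = 377 ML/d = 3.77 × 10^5 m³/d
t = 17 hours = 0.7083 d
ΔV = Q × t = 3.77 × 10^5 m³/d × 0.7083 d = 2.67 × 10^5 m³
Δh = ΔV / (S × A) = 2.67 × 10^5 / (2.166 × 10^-4 × 5.38 × 10^7) = 22.92 m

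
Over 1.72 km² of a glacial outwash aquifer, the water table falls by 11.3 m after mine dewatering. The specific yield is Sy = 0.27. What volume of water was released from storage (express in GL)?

ΔV ≈ 5.25 GL

A = 1.72 km² = 1.72 × 10^6 m²
ΔV = Sy × A × Δh = 0.27 × 1.72 × 10^6 m² × 11.3 m = 5.248 × 10^6 m³
ΔV = 5.248 × 10^6 m³ = 5.248 GL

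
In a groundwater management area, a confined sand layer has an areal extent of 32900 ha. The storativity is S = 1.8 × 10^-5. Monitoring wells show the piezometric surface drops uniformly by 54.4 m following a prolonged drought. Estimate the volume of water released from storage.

A = 32900 ha = 3.29 × 10^8 m²
ΔV = S × A × Δh = 1.8 × 10^-5 × 3.29 × 10^8 m² × 54.4 m = 3.222 × 10^5 m³

ΔV ≈ 3.22 × 10^5 m³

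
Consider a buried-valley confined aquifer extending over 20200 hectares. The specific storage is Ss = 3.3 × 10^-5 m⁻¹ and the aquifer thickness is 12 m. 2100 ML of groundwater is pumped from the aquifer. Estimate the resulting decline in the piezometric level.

Δh ≈ 26.3 m

S = Ss × b = 3.3 × 10^-5 m⁻¹ × 12 m = 3.96 × 10^-4
A = 20200 hectares = 2.02 × 10^8 m²
ΔV = 2100 ML = 2.1 × 10^6 m³
Δh = ΔV / (S × A) = 2.1 × 10^6 m³ / (3.96 × 10^-4 × 2.02 × 10^8 m²) = 26.25 m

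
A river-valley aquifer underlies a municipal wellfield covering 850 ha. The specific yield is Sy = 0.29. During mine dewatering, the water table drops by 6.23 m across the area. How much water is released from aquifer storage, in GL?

ΔV ≈ 15.4 GL

A = 850 ha = 8.5 × 10^6 m²
ΔV = Sy × A × Δh = 0.29 × 8.5 × 10^6 m² × 6.23 m = 1.536 × 10^7 m³
ΔV = 1.536 × 10^7 m³ = 15.36 GL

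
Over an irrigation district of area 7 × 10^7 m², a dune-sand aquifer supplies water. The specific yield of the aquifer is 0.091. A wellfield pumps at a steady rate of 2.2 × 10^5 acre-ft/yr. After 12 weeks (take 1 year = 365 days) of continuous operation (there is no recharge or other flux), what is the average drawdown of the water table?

Δh ≈ 9.8 m

Q = 2.2 × 10^5 acre-ft/yr = 7.435 × 10^5 m³/d
t = 12 weeks = 84 d
ΔV = Q × t = 7.435 × 10^5 m³/d × 84 d = 6.245 × 10^7 m³
Δh = ΔV / (Sy × A) = 6.245 × 10^7 / (0.091 × 7 × 10^7) = 9.804 m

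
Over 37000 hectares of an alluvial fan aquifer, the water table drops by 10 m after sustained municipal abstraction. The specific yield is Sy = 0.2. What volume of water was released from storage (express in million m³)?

A = 37000 hectares = 3.7 × 10^8 m²
ΔV = Sy × A × Δh = 0.2 × 3.7 × 10^8 m² × 10 m = 7.4 × 10^8 m³
ΔV = 7.4 × 10^8 m³ = 740 million m³

ΔV ≈ 740 million m³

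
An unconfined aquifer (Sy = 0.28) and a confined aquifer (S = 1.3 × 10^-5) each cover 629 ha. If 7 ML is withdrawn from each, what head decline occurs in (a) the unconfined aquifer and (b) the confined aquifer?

Δh_u ≈ 0.00397 m; Δh_c ≈ 85.6 m

A = 629 ha = 6.29 × 10^6 m²
ΔV = 7 ML = 7000 m³
Unconfined: Δh_u = ΔV/(Sy·A) = 7000/(0.28 × 6.29 × 10^6) = 0.003975 m
Confined: Δh_c = ΔV/(S·A) = 7000/(1.3 × 10^-5 × 6.29 × 10^6) = 85.61 m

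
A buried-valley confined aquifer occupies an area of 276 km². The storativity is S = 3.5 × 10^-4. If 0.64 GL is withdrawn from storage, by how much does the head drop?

A = 276 km² = 2.76 × 10^8 m²
ΔV = 0.64 GL = 6.4 × 10^5 m³
Δh = ΔV / (S × A) = 6.4 × 10^5 m³ / (3.5 × 10^-4 × 2.76 × 10^8 m²) = 6.625 m

Δh ≈ 6.63 m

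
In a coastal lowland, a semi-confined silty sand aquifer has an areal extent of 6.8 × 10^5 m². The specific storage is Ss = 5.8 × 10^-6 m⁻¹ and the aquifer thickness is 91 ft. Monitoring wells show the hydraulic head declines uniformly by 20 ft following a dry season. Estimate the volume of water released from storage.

b = 91 ft = 27.74 m
S = Ss × b = 5.8 × 10^-6 m⁻¹ × 27.74 m = 1.609 × 10^-4
Δh = 20 ft = 6.096 m
ΔV = S × A × Δh = 1.609 × 10^-4 × 6.8 × 10^5 m² × 6.096 m = 666.9 m³

ΔV ≈ 667 m³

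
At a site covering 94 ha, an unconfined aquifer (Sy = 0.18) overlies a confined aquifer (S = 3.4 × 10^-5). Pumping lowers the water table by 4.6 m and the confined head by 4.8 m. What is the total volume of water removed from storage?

A = 94 ha = 9.4 × 10^5 m²
Unconfined: ΔV_u = Sy × A × Δh_u = 0.18 × 9.4 × 10^5 × 4.6 = 7.783 × 10^5 m³
Confined: ΔV_c = S × A × Δh_c = 3.4 × 10^-5 × 9.4 × 10^5 × 4.8 = 153.4 m³
Total ΔV = 7.783 × 10^5 + 153.4 = 7.785 × 10^5 m³

ΔV ≈ 7.78 × 10^5 m³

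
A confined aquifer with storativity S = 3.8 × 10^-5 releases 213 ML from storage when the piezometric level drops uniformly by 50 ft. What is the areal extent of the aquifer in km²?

Δh = 50 ft = 15.24 m
ΔV = 213 ML = 2.13 × 10^5 m³
A = ΔV / (S × Δh) = 2.13 × 10^5 / (3.8 × 10^-5 × 15.24) = 3.678 × 10^8 m²
A = 3.678 × 10^8 m² = 367.8 km²

A ≈ 368 km²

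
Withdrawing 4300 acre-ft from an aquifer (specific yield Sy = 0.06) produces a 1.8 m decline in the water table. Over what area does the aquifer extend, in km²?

A ≈ 49.1 km²

ΔV = 4300 acre-ft = 5.304 × 10^6 m³
A = ΔV / (Sy × Δh) = 5.304 × 10^6 / (0.06 × 1.8) = 4.911 × 10^7 m²
A = 4.911 × 10^7 m² = 49.11 km²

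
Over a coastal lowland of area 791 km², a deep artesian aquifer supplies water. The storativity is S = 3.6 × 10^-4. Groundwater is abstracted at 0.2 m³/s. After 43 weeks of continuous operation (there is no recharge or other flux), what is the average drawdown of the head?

A = 791 km² = 7.91 × 10^8 m²
Q = 0.2 m³/s = 17280 m³/d
t = 43 weeks = 301 d
ΔV = Q × t = 17280 m³/d × 301 d = 5.201 × 10^6 m³
Δh = ΔV / (S × A) = 5.201 × 10^6 / (3.6 × 10^-4 × 7.91 × 10^8) = 18.27 m

Δh ≈ 18.3 m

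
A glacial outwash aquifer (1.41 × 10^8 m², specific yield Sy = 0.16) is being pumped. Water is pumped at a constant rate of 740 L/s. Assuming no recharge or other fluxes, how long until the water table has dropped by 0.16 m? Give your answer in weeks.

t ≈ 8.07 weeks

ΔV = Sy × A × Δh = 0.16 × 1.41 × 10^8 × 0.16 = 3.61 × 10^6 m³
Q = 740 L/s = 63940 m³/d
t = ΔV / Q = 3.61 × 10^6 m³ / 63940 m³/d = 56.46 d
t = 56.46 d ≈ 8.065 weeks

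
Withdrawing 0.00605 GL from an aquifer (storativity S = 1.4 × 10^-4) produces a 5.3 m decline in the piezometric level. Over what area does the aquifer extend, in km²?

A ≈ 8.15 km²

ΔV = 0.00605 GL = 6050 m³
A = ΔV / (S × Δh) = 6050 / (1.4 × 10^-4 × 5.3) = 8.154 × 10^6 m²
A = 8.154 × 10^6 m² = 8.154 km²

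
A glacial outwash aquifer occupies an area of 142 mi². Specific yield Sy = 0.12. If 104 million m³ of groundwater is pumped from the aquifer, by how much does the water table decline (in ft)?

A = 142 mi² = 3.678 × 10^8 m²
ΔV = 104 million m³ = 1.04 × 10^8 m³
Δh = ΔV / (Sy × A) = 1.04 × 10^8 m³ / (0.12 × 3.678 × 10^8 m²) = 2.356 m
Δh = 2.356 m = 7.731 ft

Δh ≈ 7.73 ft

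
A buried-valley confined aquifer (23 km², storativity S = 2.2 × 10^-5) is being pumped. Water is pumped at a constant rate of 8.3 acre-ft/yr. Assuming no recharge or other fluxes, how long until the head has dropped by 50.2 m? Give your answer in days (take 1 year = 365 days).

A = 23 km² = 2.3 × 10^7 m²
ΔV = S × A × Δh = 2.2 × 10^-5 × 2.3 × 10^7 × 50.2 = 25400 m³
Q = 8.3 acre-ft/yr = 28.05 m³/d
t = ΔV / Q = 25400 m³ / 28.05 m³/d = 905.6 d

t ≈ 906 days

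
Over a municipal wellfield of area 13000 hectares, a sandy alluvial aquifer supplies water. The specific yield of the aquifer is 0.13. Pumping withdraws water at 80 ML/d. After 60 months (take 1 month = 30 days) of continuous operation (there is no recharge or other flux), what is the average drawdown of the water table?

A = 13000 hectares = 1.3 × 10^8 m²
Q = 80 ML/d = 80000 m³/d
t = 60 months = 1800 d
ΔV = Q × t = 80000 m³/d × 1800 d = 1.44 × 10^8 m³
Δh = ΔV / (Sy × A) = 1.44 × 10^8 / (0.13 × 1.3 × 10^8) = 8.521 m

Δh ≈ 8.52 m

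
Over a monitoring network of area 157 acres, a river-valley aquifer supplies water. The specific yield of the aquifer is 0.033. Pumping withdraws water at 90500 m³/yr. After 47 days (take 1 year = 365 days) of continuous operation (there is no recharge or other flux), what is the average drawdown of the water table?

A = 157 acres = 6.354 × 10^5 m²
Q = 90500 m³/yr = 247.9 m³/d
ΔV = Q × t = 247.9 m³/d × 47 d = 11650 m³
Δh = ΔV / (Sy × A) = 11650 / (0.033 × 6.354 × 10^5) = 0.5558 m

Δh ≈ 0.556 m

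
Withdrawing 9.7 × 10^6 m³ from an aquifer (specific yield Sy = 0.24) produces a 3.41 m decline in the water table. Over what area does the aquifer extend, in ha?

A = ΔV / (Sy × Δh) = 9.7 × 10^6 / (0.24 × 3.41) = 1.185 × 10^7 m²
A = 1.185 × 10^7 m² = 1185 ha

A ≈ 1190 ha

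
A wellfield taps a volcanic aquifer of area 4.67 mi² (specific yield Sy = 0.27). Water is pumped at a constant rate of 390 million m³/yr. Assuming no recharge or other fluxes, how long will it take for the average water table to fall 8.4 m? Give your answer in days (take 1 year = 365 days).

A = 4.67 mi² = 1.21 × 10^7 m²
ΔV = Sy × A × Δh = 0.27 × 1.21 × 10^7 × 8.4 = 2.743 × 10^7 m³
Q = 390 million m³/yr = 1.068 × 10^6 m³/d
t = ΔV / Q = 2.743 × 10^7 m³ / 1.068 × 10^6 m³/d = 25.67 d

t ≈ 25.7 days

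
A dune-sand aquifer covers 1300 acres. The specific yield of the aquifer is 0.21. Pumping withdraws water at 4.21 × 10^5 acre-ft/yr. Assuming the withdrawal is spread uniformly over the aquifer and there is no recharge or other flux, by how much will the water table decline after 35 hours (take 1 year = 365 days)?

Δh ≈ 1.88 m

A = 1300 acres = 5.261 × 10^6 m²
Q = 4.21 × 10^5 acre-ft/yr = 1.423 × 10^6 m³/d
t = 35 hours = 1.458 d
ΔV = Q × t = 1.423 × 10^6 m³/d × 1.458 d = 2.075 × 10^6 m³
Δh = ΔV / (Sy × A) = 2.075 × 10^6 / (0.21 × 5.261 × 10^6) = 1.878 m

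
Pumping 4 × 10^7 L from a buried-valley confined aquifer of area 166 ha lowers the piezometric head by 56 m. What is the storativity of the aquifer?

S ≈ 4.3 × 10^-4

A = 166 ha = 1.66 × 10^6 m²
ΔV = 4 × 10^7 L = 40000 m³
S = ΔV / (A × Δh) = 40000 m³ / (1.66 × 10^6 m² × 56 m) = 4.303 × 10^-4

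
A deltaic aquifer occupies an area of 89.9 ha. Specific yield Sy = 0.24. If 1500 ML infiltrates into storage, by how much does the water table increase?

A = 89.9 ha = 8.99 × 10^5 m²
ΔV = 1500 ML = 1.5 × 10^6 m³
Δh = ΔV / (Sy × A) = 1.5 × 10^6 m³ / (0.24 × 8.99 × 10^5 m²) = 6.952 m

Δh ≈ 6.95 m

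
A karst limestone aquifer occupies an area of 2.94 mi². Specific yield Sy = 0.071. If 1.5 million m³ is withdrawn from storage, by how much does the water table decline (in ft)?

A = 2.94 mi² = 7.615 × 10^6 m²
ΔV = 1.5 million m³ = 1.5 × 10^6 m³
Δh = ΔV / (Sy × A) = 1.5 × 10^6 m³ / (0.071 × 7.615 × 10^6 m²) = 2.775 m
Δh = 2.775 m = 9.103 ft

Δh ≈ 9.1 ft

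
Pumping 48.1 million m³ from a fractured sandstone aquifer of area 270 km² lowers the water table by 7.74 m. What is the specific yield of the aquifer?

A = 270 km² = 2.7 × 10^8 m²
ΔV = 48.1 million m³ = 4.81 × 10^7 m³
Sy = ΔV / (A × Δh) = 4.81 × 10^7 m³ / (2.7 × 10^8 m² × 7.74 m) = 0.02302

Sy ≈ 0.023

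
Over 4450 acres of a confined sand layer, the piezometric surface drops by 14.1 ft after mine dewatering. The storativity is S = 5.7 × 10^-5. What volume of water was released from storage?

ΔV ≈ 4410 m³

A = 4450 acres = 1.801 × 10^7 m²
Δh = 14.1 ft = 4.298 m
ΔV = S × A × Δh = 5.7 × 10^-5 × 1.801 × 10^7 m² × 4.298 m = 4412 m³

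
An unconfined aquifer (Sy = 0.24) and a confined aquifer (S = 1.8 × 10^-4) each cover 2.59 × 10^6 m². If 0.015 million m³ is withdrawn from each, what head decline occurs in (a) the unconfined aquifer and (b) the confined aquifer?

Δh_u ≈ 0.0241 m; Δh_c ≈ 32.2 m

ΔV = 0.015 million m³ = 15000 m³
Unconfined: Δh_u = ΔV/(Sy·A) = 15000/(0.24 × 2.59 × 10^6) = 0.02413 m
Confined: Δh_c = ΔV/(S·A) = 15000/(1.8 × 10^-4 × 2.59 × 10^6) = 32.18 m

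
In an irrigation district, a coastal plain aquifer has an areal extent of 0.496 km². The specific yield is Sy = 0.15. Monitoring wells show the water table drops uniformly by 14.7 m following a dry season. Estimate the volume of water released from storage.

ΔV ≈ 1.09 × 10^6 m³

A = 0.496 km² = 4.96 × 10^5 m²
ΔV = Sy × A × Δh = 0.15 × 4.96 × 10^5 m² × 14.7 m = 1.094 × 10^6 m³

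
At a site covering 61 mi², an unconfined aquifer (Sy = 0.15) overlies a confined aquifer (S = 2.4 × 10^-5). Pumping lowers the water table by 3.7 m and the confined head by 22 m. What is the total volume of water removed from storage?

A = 61 mi² = 1.58 × 10^8 m²
Unconfined: ΔV_u = Sy × A × Δh_u = 0.15 × 1.58 × 10^8 × 3.7 = 8.768 × 10^7 m³
Confined: ΔV_c = S × A × Δh_c = 2.4 × 10^-5 × 1.58 × 10^8 × 22 = 83420 m³
Total ΔV = 8.768 × 10^7 + 83420 = 8.777 × 10^7 m³

ΔV ≈ 8.78 × 10^7 m³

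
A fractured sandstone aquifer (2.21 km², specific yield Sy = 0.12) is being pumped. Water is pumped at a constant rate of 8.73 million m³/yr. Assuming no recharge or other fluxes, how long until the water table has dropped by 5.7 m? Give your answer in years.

A = 2.21 km² = 2.21 × 10^6 m²
ΔV = Sy × A × Δh = 0.12 × 2.21 × 10^6 × 5.7 = 1.512 × 10^6 m³
Q = 8.73 million m³/yr = 23920 m³/d
t = ΔV / Q = 1.512 × 10^6 m³ / 23920 m³/d = 63.2 d
t = 63.2 d ≈ 0.1732 years

t ≈ 0.173 years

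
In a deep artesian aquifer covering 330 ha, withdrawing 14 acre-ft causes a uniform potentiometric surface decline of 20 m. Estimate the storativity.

A = 330 ha = 3.3 × 10^6 m²
ΔV = 14 acre-ft = 17270 m³
S = ΔV / (A × Δh) = 17270 m³ / (3.3 × 10^6 m² × 20 m) = 2.616 × 10^-4

S ≈ 2.6 × 10^-4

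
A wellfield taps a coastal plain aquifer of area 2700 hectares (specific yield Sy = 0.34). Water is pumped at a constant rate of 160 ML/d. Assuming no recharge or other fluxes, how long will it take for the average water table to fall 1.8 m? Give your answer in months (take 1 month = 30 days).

t ≈ 3.44 months

A = 2700 hectares = 2.7 × 10^7 m²
ΔV = Sy × A × Δh = 0.34 × 2.7 × 10^7 × 1.8 = 1.652 × 10^7 m³
Q = 160 ML/d = 1.6 × 10^5 m³/d
t = ΔV / Q = 1.652 × 10^7 m³ / 1.6 × 10^5 m³/d = 103.3 d
t = 103.3 d ≈ 3.443 months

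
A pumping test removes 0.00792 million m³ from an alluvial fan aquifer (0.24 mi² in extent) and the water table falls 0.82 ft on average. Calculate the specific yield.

A = 0.24 mi² = 6.216 × 10^5 m²
Δh = 0.82 ft = 0.2499 m
ΔV = 0.00792 million m³ = 7920 m³
Sy = ΔV / (A × Δh) = 7920 m³ / (6.216 × 10^5 m² × 0.2499 m) = 0.05098

Sy ≈ 0.051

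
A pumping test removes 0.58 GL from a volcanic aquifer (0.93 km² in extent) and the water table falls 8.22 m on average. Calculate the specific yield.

Sy ≈ 0.076

A = 0.93 km² = 9.3 × 10^5 m²
ΔV = 0.58 GL = 5.8 × 10^5 m³
Sy = ΔV / (A × Δh) = 5.8 × 10^5 m³ / (9.3 × 10^5 m² × 8.22 m) = 0.07587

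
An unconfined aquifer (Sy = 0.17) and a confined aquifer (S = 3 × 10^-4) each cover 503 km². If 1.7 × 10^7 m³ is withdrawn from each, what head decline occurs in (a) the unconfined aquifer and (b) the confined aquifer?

A = 503 km² = 5.03 × 10^8 m²
Unconfined: Δh_u = ΔV/(Sy·A) = 1.7 × 10^7/(0.17 × 5.03 × 10^8) = 0.1988 m
Confined: Δh_c = ΔV/(S·A) = 1.7 × 10^7/(3 × 10^-4 × 5.03 × 10^8) = 112.7 m

Δh_u ≈ 0.199 m; Δh_c ≈ 113 m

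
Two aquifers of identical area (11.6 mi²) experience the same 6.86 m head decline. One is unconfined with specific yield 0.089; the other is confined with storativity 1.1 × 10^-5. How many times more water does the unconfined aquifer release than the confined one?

A = 11.6 mi² = 3.004 × 10^7 m²
Unconfined: ΔV_u = Sy × A × Δh = 0.089 × 3.004 × 10^7 × 6.86 = 1.834 × 10^7 m³
Confined: ΔV_c = S × A × Δh = 1.1 × 10^-5 × 3.004 × 10^7 × 6.86 = 2267 m³
Ratio = ΔV_u / ΔV_c = Sy / S = 0.089 / 1.1 × 10^-5 = 8091

ΔV_u / ΔV_c ≈ 8090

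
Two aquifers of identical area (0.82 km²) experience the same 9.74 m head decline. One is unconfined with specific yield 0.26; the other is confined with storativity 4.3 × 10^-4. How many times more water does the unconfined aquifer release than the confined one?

ΔV_u / ΔV_c ≈ 605

A = 0.82 km² = 8.2 × 10^5 m²
Unconfined: ΔV_u = Sy × A × Δh = 0.26 × 8.2 × 10^5 × 9.74 = 2.077 × 10^6 m³
Confined: ΔV_c = S × A × Δh = 4.3 × 10^-4 × 8.2 × 10^5 × 9.74 = 3434 m³
Ratio = ΔV_u / ΔV_c = Sy / S = 0.26 / 4.3 × 10^-4 = 604.7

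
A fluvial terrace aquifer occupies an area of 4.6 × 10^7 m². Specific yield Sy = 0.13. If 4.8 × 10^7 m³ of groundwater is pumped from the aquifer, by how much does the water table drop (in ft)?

Δh = ΔV / (Sy × A) = 4.8 × 10^7 m³ / (0.13 × 4.6 × 10^7 m²) = 8.027 m
Δh = 8.027 m = 26.33 ft

Δh ≈ 26.3 ft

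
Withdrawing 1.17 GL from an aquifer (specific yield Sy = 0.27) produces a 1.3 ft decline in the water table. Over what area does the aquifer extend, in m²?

Δh = 1.3 ft = 0.3962 m
ΔV = 1.17 GL = 1.17 × 10^6 m³
A = ΔV / (Sy × Δh) = 1.17 × 10^6 / (0.27 × 0.3962) = 1.094 × 10^7 m²

A ≈ 1.09 × 10^7 m²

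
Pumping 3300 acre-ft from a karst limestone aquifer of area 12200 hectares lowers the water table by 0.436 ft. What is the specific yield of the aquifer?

A = 12200 hectares = 1.22 × 10^8 m²
Δh = 0.436 ft = 0.1329 m
ΔV = 3300 acre-ft = 4.07 × 10^6 m³
Sy = ΔV / (A × Δh) = 4.07 × 10^6 m³ / (1.22 × 10^8 m² × 0.1329 m) = 0.2511

Sy ≈ 0.25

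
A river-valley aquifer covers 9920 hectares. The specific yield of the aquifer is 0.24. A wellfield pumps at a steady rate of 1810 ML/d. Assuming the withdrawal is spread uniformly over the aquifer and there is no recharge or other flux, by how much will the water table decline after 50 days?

Δh ≈ 3.8 m

A = 9920 hectares = 9.92 × 10^7 m²
Q = 1810 ML/d = 1.81 × 10^6 m³/d
ΔV = Q × t = 1.81 × 10^6 m³/d × 50 d = 9.05 × 10^7 m³
Δh = ΔV / (Sy × A) = 9.05 × 10^7 / (0.24 × 9.92 × 10^7) = 3.801 m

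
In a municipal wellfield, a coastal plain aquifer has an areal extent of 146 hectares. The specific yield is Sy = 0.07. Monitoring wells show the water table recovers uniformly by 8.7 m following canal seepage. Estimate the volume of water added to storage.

A = 146 hectares = 1.46 × 10^6 m²
ΔV = Sy × A × Δh = 0.07 × 1.46 × 10^6 m² × 8.7 m = 8.891 × 10^5 m³

ΔV ≈ 8.89 × 10^5 m³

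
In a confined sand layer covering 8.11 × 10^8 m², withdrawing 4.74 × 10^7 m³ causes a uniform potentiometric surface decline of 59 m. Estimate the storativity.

S ≈ 9.9 × 10^-4

S = ΔV / (A × Δh) = 4.74 × 10^7 m³ / (8.11 × 10^8 m² × 59 m) = 9.906 × 10^-4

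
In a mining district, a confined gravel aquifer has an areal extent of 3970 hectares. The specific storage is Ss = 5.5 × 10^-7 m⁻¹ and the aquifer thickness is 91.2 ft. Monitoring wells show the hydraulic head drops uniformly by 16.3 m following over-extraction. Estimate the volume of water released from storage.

b = 91.2 ft = 27.8 m
S = Ss × b = 5.5 × 10^-7 m⁻¹ × 27.8 m = 1.529 × 10^-5
A = 3970 hectares = 3.97 × 10^7 m²
ΔV = S × A × Δh = 1.529 × 10^-5 × 3.97 × 10^7 m² × 16.3 m = 9894 m³

ΔV ≈ 9890 m³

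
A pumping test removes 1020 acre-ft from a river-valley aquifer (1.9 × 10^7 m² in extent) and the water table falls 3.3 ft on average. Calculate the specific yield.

Sy ≈ 0.066

Δh = 3.3 ft = 1.006 m
ΔV = 1020 acre-ft = 1.258 × 10^6 m³
Sy = ΔV / (A × Δh) = 1.258 × 10^6 m³ / (1.9 × 10^7 m² × 1.006 m) = 0.06583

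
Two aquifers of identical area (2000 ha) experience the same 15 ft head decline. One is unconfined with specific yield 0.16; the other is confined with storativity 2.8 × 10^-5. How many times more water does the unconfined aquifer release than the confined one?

A = 2000 ha = 2 × 10^7 m²
Δh = 15 ft = 4.572 m
Unconfined: ΔV_u = Sy × A × Δh = 0.16 × 2 × 10^7 × 4.572 = 1.463 × 10^7 m³
Confined: ΔV_c = S × A × Δh = 2.8 × 10^-5 × 2 × 10^7 × 4.572 = 2560 m³
Ratio = ΔV_u / ΔV_c = Sy / S = 0.16 / 2.8 × 10^-5 = 5714

ΔV_u / ΔV_c ≈ 5710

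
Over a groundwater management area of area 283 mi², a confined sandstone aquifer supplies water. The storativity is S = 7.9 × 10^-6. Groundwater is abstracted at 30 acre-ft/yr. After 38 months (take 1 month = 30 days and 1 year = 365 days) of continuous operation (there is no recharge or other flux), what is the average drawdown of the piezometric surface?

A = 283 mi² = 7.33 × 10^8 m²
Q = 30 acre-ft/yr = 101.4 m³/d
t = 38 months = 1140 d
ΔV = Q × t = 101.4 m³/d × 1140 d = 1.156 × 10^5 m³
Δh = ΔV / (S × A) = 1.156 × 10^5 / (7.9 × 10^-6 × 7.33 × 10^8) = 19.96 m

Δh ≈ 20 m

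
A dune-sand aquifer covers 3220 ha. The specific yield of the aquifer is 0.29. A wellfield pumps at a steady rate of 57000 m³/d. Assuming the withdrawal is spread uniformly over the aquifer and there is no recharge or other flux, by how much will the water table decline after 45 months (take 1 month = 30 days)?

Δh ≈ 8.24 m

A = 3220 ha = 3.22 × 10^7 m²
t = 45 months = 1350 d
ΔV = Q × t = 57000 m³/d × 1350 d = 7.695 × 10^7 m³
Δh = ΔV / (Sy × A) = 7.695 × 10^7 / (0.29 × 3.22 × 10^7) = 8.241 m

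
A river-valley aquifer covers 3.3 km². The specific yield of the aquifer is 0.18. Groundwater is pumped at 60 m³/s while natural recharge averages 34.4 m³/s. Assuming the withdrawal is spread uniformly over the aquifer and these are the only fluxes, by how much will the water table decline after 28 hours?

A = 3.3 km² = 3.3 × 10^6 m²
Net abstraction = 60 − 34.4 = 25.6 m³/s
Q_net = 25.6 m³/s = 2.212 × 10^6 m³/d
t = 28 hours = 1.167 d
ΔV = Q × t = 2.212 × 10^6 m³/d × 1.167 d = 2.58 × 10^6 m³
Δh = ΔV / (Sy × A) = 2.58 × 10^6 / (0.18 × 3.3 × 10^6) = 4.344 m

Δh ≈ 4.34 m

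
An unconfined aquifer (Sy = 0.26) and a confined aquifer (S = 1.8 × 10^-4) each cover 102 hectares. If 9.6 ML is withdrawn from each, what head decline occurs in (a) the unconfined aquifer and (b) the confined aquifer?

Δh_u ≈ 0.0362 m; Δh_c ≈ 52.3 m

A = 102 hectares = 1.02 × 10^6 m²
ΔV = 9.6 ML = 9600 m³
Unconfined: Δh_u = ΔV/(Sy·A) = 9600/(0.26 × 1.02 × 10^6) = 0.0362 m
Confined: Δh_c = ΔV/(S·A) = 9600/(1.8 × 10^-4 × 1.02 × 10^6) = 52.29 m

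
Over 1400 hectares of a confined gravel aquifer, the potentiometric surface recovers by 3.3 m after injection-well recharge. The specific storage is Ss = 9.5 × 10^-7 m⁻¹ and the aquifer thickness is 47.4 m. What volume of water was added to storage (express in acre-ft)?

S = Ss × b = 9.5 × 10^-7 m⁻¹ × 47.4 m = 4.503 × 10^-5
A = 1400 hectares = 1.4 × 10^7 m²
ΔV = S × A × Δh = 4.503 × 10^-5 × 1.4 × 10^7 m² × 3.3 m = 2080 m³
ΔV = 2080 m³ = 1.687 acre-ft

ΔV ≈ 1.69 acre-ft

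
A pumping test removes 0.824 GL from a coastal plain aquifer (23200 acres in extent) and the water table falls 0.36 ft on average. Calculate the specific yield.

Sy ≈ 0.08

A = 23200 acres = 9.389 × 10^7 m²
Δh = 0.36 ft = 0.1097 m
ΔV = 0.824 GL = 8.24 × 10^5 m³
Sy = ΔV / (A × Δh) = 8.24 × 10^5 m³ / (9.389 × 10^7 m² × 0.1097 m) = 0.07998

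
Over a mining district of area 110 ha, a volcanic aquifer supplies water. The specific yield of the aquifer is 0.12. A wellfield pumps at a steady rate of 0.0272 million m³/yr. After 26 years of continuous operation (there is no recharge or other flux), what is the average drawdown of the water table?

A = 110 ha = 1.1 × 10^6 m²
Q = 0.0272 million m³/yr = 74.52 m³/d
t = 26 years = 9490 d
ΔV = Q × t = 74.52 m³/d × 9490 d = 7.072 × 10^5 m³
Δh = ΔV / (Sy × A) = 7.072 × 10^5 / (0.12 × 1.1 × 10^6) = 5.358 m

Δh ≈ 5.36 m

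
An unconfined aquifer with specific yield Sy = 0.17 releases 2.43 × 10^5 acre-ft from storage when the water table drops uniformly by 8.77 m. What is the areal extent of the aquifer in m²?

ΔV = 2.43 × 10^5 acre-ft = 2.997 × 10^8 m³
A = ΔV / (Sy × Δh) = 2.997 × 10^8 / (0.17 × 8.77) = 2.01 × 10^8 m²

A ≈ 2.01 × 10^8 m²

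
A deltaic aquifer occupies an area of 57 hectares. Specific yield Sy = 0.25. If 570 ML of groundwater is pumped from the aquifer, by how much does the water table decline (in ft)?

A = 57 hectares = 5.7 × 10^5 m²
ΔV = 570 ML = 5.7 × 10^5 m³
Δh = ΔV / (Sy × A) = 5.7 × 10^5 m³ / (0.25 × 5.7 × 10^5 m²) = 4 m
Δh = 4 m = 13.12 ft

Δh ≈ 13.1 ft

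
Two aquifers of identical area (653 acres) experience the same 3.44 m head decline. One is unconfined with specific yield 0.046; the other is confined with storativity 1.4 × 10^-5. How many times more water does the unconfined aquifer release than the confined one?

ΔV_u / ΔV_c ≈ 3290

A = 653 acres = 2.643 × 10^6 m²
Unconfined: ΔV_u = Sy × A × Δh = 0.046 × 2.643 × 10^6 × 3.44 = 4.182 × 10^5 m³
Confined: ΔV_c = S × A × Δh = 1.4 × 10^-5 × 2.643 × 10^6 × 3.44 = 127.3 m³
Ratio = ΔV_u / ΔV_c = Sy / S = 0.046 / 1.4 × 10^-5 = 3286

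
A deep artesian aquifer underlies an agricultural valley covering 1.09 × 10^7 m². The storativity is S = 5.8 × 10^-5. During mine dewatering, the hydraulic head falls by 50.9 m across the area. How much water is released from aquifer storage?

ΔV = S × A × Δh = 5.8 × 10^-5 × 1.09 × 10^7 m² × 50.9 m = 32180 m³

ΔV ≈ 32200 m³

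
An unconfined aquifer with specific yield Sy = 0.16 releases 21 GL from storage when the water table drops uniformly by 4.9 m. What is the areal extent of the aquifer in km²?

ΔV = 21 GL = 2.1 × 10^7 m³
A = ΔV / (Sy × Δh) = 2.1 × 10^7 / (0.16 × 4.9) = 2.679 × 10^7 m²
A = 2.679 × 10^7 m² = 26.79 km²

A ≈ 26.8 km²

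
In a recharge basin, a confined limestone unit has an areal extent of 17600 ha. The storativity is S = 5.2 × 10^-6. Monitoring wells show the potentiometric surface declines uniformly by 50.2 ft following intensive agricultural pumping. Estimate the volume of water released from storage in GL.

ΔV ≈ 0.014 GL

A = 17600 ha = 1.76 × 10^8 m²
Δh = 50.2 ft = 15.3 m
ΔV = S × A × Δh = 5.2 × 10^-6 × 1.76 × 10^8 m² × 15.3 m = 14000 m³
ΔV = 14000 m³ = 0.014 GL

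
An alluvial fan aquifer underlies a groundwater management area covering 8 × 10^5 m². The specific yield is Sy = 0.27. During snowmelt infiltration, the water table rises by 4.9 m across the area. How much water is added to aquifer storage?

ΔV ≈ 1.06 × 10^6 m³

ΔV = Sy × A × Δh = 0.27 × 8 × 10^5 m² × 4.9 m = 1.058 × 10^6 m³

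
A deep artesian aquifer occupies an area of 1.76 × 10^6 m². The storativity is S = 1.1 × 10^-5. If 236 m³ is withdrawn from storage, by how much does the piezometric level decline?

Δh = ΔV / (S × A) = 236 m³ / (1.1 × 10^-5 × 1.76 × 10^6 m²) = 12.19 m

Δh ≈ 12.2 m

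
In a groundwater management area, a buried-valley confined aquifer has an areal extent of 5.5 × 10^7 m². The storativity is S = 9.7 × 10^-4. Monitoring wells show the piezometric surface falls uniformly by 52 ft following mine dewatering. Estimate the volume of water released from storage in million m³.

ΔV ≈ 0.846 million m³

Δh = 52 ft = 15.85 m
ΔV = S × A × Δh = 9.7 × 10^-4 × 5.5 × 10^7 m² × 15.85 m = 8.456 × 10^5 m³
ΔV = 8.456 × 10^5 m³ = 0.8456 million m³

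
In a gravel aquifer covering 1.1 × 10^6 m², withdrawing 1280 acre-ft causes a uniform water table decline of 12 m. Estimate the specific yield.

Sy ≈ 0.12

ΔV = 1280 acre-ft = 1.579 × 10^6 m³
Sy = ΔV / (A × Δh) = 1.579 × 10^6 m³ / (1.1 × 10^6 m² × 12 m) = 0.1196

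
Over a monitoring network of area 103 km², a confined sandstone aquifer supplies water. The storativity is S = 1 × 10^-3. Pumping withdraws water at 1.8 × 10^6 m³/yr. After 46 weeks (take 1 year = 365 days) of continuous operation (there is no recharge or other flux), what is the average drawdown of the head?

Δh ≈ 15.4 m

A = 103 km² = 1.03 × 10^8 m²
Q = 1.8 × 10^6 m³/yr = 4932 m³/d
t = 46 weeks = 322 d
ΔV = Q × t = 4932 m³/d × 322 d = 1.588 × 10^6 m³
Δh = ΔV / (S × A) = 1.588 × 10^6 / (0.001 × 1.03 × 10^8) = 15.42 m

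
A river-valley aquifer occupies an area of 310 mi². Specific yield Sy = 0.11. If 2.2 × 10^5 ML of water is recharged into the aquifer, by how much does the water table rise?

A = 310 mi² = 8.029 × 10^8 m²
ΔV = 2.2 × 10^5 ML = 2.2 × 10^8 m³
Δh = ΔV / (Sy × A) = 2.2 × 10^8 m³ / (0.11 × 8.029 × 10^8 m²) = 2.491 m

Δh ≈ 2.49 m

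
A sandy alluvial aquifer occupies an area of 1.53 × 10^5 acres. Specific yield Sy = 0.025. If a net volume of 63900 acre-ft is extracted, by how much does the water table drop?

Δh ≈ 5.09 m

A = 1.53 × 10^5 acres = 6.192 × 10^8 m²
ΔV = 63900 acre-ft = 7.882 × 10^7 m³
Δh = ΔV / (Sy × A) = 7.882 × 10^7 m³ / (0.025 × 6.192 × 10^8 m²) = 5.092 m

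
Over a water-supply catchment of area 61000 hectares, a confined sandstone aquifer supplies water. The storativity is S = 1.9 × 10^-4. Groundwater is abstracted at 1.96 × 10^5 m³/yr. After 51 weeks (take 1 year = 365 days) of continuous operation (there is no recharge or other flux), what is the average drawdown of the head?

Δh ≈ 1.65 m

A = 61000 hectares = 6.1 × 10^8 m²
Q = 1.96 × 10^5 m³/yr = 537 m³/d
t = 51 weeks = 357 d
ΔV = Q × t = 537 m³/d × 357 d = 1.917 × 10^5 m³
Δh = ΔV / (S × A) = 1.917 × 10^5 / (1.9 × 10^-4 × 6.1 × 10^8) = 1.654 m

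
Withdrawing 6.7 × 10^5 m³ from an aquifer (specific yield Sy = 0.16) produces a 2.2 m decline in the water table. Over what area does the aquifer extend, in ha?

A ≈ 190 ha

A = ΔV / (Sy × Δh) = 6.7 × 10^5 / (0.16 × 2.2) = 1.903 × 10^6 m²
A = 1.903 × 10^6 m² = 190.3 ha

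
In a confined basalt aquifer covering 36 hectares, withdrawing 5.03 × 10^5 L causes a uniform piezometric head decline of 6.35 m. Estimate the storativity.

A = 36 hectares = 3.6 × 10^5 m²
ΔV = 5.03 × 10^5 L = 503 m³
S = ΔV / (A × Δh) = 503 m³ / (3.6 × 10^5 m² × 6.35 m) = 2.2 × 10^-4

S ≈ 2.2 × 10^-4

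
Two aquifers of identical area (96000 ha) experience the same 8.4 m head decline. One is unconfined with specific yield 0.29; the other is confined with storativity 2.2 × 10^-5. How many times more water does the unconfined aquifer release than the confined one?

A = 96000 ha = 9.6 × 10^8 m²
Unconfined: ΔV_u = Sy × A × Δh = 0.29 × 9.6 × 10^8 × 8.4 = 2.339 × 10^9 m³
Confined: ΔV_c = S × A × Δh = 2.2 × 10^-5 × 9.6 × 10^8 × 8.4 = 1.774 × 10^5 m³
Ratio = ΔV_u / ΔV_c = Sy / S = 0.29 / 2.2 × 10^-5 = 13180

ΔV_u / ΔV_c ≈ 13200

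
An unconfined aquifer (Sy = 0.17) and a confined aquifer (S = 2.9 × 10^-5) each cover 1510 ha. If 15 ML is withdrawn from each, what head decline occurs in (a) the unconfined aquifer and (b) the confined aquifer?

A = 1510 ha = 1.51 × 10^7 m²
ΔV = 15 ML = 15000 m³
Unconfined: Δh_u = ΔV/(Sy·A) = 15000/(0.17 × 1.51 × 10^7) = 0.005843 m
Confined: Δh_c = ΔV/(S·A) = 15000/(2.9 × 10^-5 × 1.51 × 10^7) = 34.25 m

Δh_u ≈ 0.00584 m; Δh_c ≈ 34.3 m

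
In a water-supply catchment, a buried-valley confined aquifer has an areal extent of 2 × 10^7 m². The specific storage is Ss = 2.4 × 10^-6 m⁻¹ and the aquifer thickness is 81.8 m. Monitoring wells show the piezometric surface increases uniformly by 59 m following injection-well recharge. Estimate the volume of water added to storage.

ΔV ≈ 2.32 × 10^5 m³

S = Ss × b = 2.4 × 10^-6 m⁻¹ × 81.8 m = 1.963 × 10^-4
ΔV = S × A × Δh = 1.963 × 10^-4 × 2 × 10^7 m² × 59 m = 2.317 × 10^5 m³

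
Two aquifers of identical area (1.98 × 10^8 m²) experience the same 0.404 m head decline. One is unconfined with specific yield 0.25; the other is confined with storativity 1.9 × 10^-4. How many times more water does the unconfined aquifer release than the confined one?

ΔV_u / ΔV_c ≈ 1320

Unconfined: ΔV_u = Sy × A × Δh = 0.25 × 1.98 × 10^8 × 0.404 = 2 × 10^7 m³
Confined: ΔV_c = S × A × Δh = 1.9 × 10^-4 × 1.98 × 10^8 × 0.404 = 15200 m³
Ratio = ΔV_u / ΔV_c = Sy / S = 0.25 / 1.9 × 10^-4 = 1316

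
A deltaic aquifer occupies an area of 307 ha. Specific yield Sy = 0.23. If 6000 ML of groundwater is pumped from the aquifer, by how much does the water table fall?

Δh ≈ 8.5 m

A = 307 ha = 3.07 × 10^6 m²
ΔV = 6000 ML = 6 × 10^6 m³
Δh = ΔV / (Sy × A) = 6 × 10^6 m³ / (0.23 × 3.07 × 10^6 m²) = 8.497 m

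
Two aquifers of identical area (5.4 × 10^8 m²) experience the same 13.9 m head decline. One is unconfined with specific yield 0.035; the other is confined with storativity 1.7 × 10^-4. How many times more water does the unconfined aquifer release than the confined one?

Unconfined: ΔV_u = Sy × A × Δh = 0.035 × 5.4 × 10^8 × 13.9 = 2.627 × 10^8 m³
Confined: ΔV_c = S × A × Δh = 1.7 × 10^-4 × 5.4 × 10^8 × 13.9 = 1.276 × 10^6 m³
Ratio = ΔV_u / ΔV_c = Sy / S = 0.035 / 1.7 × 10^-4 = 205.9

ΔV_u / ΔV_c ≈ 206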